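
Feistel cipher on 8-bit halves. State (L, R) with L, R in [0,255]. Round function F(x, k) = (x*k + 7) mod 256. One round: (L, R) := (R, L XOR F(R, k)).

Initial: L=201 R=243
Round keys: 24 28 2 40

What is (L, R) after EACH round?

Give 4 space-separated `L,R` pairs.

Round 1 (k=24): L=243 R=6
Round 2 (k=28): L=6 R=92
Round 3 (k=2): L=92 R=185
Round 4 (k=40): L=185 R=179

Answer: 243,6 6,92 92,185 185,179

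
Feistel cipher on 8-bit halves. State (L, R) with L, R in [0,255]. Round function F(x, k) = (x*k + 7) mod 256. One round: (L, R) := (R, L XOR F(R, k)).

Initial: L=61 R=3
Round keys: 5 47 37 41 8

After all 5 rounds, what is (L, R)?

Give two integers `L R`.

Round 1 (k=5): L=3 R=43
Round 2 (k=47): L=43 R=239
Round 3 (k=37): L=239 R=185
Round 4 (k=41): L=185 R=71
Round 5 (k=8): L=71 R=134

Answer: 71 134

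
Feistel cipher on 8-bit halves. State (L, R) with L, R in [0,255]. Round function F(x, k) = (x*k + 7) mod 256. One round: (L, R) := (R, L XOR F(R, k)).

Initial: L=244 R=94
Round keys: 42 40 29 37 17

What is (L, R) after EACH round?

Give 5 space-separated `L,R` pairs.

Answer: 94,135 135,65 65,227 227,151 151,237

Derivation:
Round 1 (k=42): L=94 R=135
Round 2 (k=40): L=135 R=65
Round 3 (k=29): L=65 R=227
Round 4 (k=37): L=227 R=151
Round 5 (k=17): L=151 R=237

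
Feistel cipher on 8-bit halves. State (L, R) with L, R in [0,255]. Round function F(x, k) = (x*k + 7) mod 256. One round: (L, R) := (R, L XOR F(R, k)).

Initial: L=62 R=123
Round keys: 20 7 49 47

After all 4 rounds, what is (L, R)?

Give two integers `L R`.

Round 1 (k=20): L=123 R=157
Round 2 (k=7): L=157 R=41
Round 3 (k=49): L=41 R=125
Round 4 (k=47): L=125 R=211

Answer: 125 211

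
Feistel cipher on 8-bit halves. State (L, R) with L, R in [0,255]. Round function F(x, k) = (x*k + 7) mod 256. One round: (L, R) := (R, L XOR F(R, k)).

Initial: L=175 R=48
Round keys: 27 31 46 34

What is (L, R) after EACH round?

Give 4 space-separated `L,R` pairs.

Round 1 (k=27): L=48 R=184
Round 2 (k=31): L=184 R=127
Round 3 (k=46): L=127 R=97
Round 4 (k=34): L=97 R=150

Answer: 48,184 184,127 127,97 97,150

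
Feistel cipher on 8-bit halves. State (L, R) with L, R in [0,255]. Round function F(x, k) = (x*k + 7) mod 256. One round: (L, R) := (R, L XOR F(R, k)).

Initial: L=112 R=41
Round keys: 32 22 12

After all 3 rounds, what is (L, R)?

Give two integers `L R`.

Round 1 (k=32): L=41 R=87
Round 2 (k=22): L=87 R=168
Round 3 (k=12): L=168 R=176

Answer: 168 176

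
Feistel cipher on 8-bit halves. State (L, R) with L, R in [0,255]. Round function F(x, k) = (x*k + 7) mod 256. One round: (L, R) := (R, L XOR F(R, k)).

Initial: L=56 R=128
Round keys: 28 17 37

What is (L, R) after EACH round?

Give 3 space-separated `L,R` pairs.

Round 1 (k=28): L=128 R=63
Round 2 (k=17): L=63 R=182
Round 3 (k=37): L=182 R=106

Answer: 128,63 63,182 182,106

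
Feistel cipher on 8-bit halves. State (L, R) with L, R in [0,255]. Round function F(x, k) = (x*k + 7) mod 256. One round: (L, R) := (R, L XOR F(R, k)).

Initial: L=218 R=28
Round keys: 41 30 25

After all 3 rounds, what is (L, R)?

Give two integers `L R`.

Answer: 105 17

Derivation:
Round 1 (k=41): L=28 R=89
Round 2 (k=30): L=89 R=105
Round 3 (k=25): L=105 R=17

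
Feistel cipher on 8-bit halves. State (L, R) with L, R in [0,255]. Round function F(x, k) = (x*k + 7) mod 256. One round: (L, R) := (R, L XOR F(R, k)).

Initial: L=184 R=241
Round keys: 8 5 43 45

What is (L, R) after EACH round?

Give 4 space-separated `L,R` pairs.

Round 1 (k=8): L=241 R=55
Round 2 (k=5): L=55 R=235
Round 3 (k=43): L=235 R=183
Round 4 (k=45): L=183 R=217

Answer: 241,55 55,235 235,183 183,217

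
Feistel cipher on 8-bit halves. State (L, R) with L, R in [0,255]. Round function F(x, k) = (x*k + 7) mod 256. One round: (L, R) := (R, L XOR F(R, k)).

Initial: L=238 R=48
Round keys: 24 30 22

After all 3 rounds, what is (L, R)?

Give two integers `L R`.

Answer: 101 220

Derivation:
Round 1 (k=24): L=48 R=105
Round 2 (k=30): L=105 R=101
Round 3 (k=22): L=101 R=220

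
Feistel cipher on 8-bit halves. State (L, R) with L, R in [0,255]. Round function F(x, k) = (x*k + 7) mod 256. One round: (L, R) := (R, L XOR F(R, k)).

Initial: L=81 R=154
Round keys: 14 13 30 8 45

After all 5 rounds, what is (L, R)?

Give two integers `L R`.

Answer: 196 232

Derivation:
Round 1 (k=14): L=154 R=34
Round 2 (k=13): L=34 R=91
Round 3 (k=30): L=91 R=147
Round 4 (k=8): L=147 R=196
Round 5 (k=45): L=196 R=232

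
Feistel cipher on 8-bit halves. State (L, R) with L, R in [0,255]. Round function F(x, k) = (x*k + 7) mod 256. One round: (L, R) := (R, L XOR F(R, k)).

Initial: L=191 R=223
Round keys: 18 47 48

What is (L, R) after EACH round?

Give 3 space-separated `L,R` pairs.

Answer: 223,10 10,2 2,109

Derivation:
Round 1 (k=18): L=223 R=10
Round 2 (k=47): L=10 R=2
Round 3 (k=48): L=2 R=109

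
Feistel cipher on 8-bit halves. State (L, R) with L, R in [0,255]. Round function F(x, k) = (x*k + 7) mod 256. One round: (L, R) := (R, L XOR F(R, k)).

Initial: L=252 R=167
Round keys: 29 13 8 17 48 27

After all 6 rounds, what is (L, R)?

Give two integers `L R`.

Answer: 62 251

Derivation:
Round 1 (k=29): L=167 R=14
Round 2 (k=13): L=14 R=26
Round 3 (k=8): L=26 R=217
Round 4 (k=17): L=217 R=106
Round 5 (k=48): L=106 R=62
Round 6 (k=27): L=62 R=251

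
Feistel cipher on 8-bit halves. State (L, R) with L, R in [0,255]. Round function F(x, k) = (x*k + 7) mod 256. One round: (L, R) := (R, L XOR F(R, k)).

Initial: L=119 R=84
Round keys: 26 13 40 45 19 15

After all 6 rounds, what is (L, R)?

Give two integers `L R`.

Answer: 53 107

Derivation:
Round 1 (k=26): L=84 R=248
Round 2 (k=13): L=248 R=203
Round 3 (k=40): L=203 R=71
Round 4 (k=45): L=71 R=73
Round 5 (k=19): L=73 R=53
Round 6 (k=15): L=53 R=107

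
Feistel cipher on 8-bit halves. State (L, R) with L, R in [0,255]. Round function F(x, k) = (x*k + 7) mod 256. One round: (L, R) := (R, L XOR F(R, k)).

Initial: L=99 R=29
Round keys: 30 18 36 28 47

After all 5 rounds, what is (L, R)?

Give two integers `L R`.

Round 1 (k=30): L=29 R=14
Round 2 (k=18): L=14 R=30
Round 3 (k=36): L=30 R=49
Round 4 (k=28): L=49 R=125
Round 5 (k=47): L=125 R=203

Answer: 125 203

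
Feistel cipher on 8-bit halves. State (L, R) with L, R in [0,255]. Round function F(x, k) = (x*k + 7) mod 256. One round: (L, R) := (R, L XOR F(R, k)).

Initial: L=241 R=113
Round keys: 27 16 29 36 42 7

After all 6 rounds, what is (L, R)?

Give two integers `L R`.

Answer: 87 177

Derivation:
Round 1 (k=27): L=113 R=3
Round 2 (k=16): L=3 R=70
Round 3 (k=29): L=70 R=246
Round 4 (k=36): L=246 R=217
Round 5 (k=42): L=217 R=87
Round 6 (k=7): L=87 R=177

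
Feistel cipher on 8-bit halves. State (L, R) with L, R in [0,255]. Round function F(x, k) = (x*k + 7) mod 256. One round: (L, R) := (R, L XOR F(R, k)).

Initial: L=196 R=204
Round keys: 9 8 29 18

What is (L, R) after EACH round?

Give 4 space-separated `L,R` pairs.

Round 1 (k=9): L=204 R=247
Round 2 (k=8): L=247 R=115
Round 3 (k=29): L=115 R=249
Round 4 (k=18): L=249 R=250

Answer: 204,247 247,115 115,249 249,250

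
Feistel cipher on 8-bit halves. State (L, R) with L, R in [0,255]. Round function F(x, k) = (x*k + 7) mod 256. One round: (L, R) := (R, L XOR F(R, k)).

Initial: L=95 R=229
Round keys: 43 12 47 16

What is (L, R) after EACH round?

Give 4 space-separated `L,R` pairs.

Answer: 229,33 33,118 118,144 144,113

Derivation:
Round 1 (k=43): L=229 R=33
Round 2 (k=12): L=33 R=118
Round 3 (k=47): L=118 R=144
Round 4 (k=16): L=144 R=113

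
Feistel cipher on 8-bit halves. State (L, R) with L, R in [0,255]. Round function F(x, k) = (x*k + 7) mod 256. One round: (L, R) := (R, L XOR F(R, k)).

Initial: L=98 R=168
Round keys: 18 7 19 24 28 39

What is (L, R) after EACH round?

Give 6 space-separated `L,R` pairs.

Answer: 168,181 181,82 82,168 168,149 149,251 251,209

Derivation:
Round 1 (k=18): L=168 R=181
Round 2 (k=7): L=181 R=82
Round 3 (k=19): L=82 R=168
Round 4 (k=24): L=168 R=149
Round 5 (k=28): L=149 R=251
Round 6 (k=39): L=251 R=209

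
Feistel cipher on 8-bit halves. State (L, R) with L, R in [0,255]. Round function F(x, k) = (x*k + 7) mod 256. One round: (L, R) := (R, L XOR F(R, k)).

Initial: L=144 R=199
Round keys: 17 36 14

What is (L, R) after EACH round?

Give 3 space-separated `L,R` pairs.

Answer: 199,174 174,184 184,185

Derivation:
Round 1 (k=17): L=199 R=174
Round 2 (k=36): L=174 R=184
Round 3 (k=14): L=184 R=185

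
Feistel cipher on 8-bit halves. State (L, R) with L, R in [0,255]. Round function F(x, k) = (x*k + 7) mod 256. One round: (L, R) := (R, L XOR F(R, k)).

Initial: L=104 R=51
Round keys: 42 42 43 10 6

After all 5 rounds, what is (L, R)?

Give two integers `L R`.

Answer: 13 61

Derivation:
Round 1 (k=42): L=51 R=13
Round 2 (k=42): L=13 R=26
Round 3 (k=43): L=26 R=104
Round 4 (k=10): L=104 R=13
Round 5 (k=6): L=13 R=61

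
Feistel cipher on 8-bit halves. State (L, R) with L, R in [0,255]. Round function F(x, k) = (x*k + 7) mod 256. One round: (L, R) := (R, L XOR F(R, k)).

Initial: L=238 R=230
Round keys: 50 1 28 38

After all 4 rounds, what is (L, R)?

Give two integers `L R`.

Answer: 34 209

Derivation:
Round 1 (k=50): L=230 R=29
Round 2 (k=1): L=29 R=194
Round 3 (k=28): L=194 R=34
Round 4 (k=38): L=34 R=209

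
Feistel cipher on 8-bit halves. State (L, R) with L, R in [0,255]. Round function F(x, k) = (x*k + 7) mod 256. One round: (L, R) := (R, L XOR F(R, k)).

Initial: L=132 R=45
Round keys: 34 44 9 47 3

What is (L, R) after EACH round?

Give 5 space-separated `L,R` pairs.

Round 1 (k=34): L=45 R=133
Round 2 (k=44): L=133 R=206
Round 3 (k=9): L=206 R=192
Round 4 (k=47): L=192 R=137
Round 5 (k=3): L=137 R=98

Answer: 45,133 133,206 206,192 192,137 137,98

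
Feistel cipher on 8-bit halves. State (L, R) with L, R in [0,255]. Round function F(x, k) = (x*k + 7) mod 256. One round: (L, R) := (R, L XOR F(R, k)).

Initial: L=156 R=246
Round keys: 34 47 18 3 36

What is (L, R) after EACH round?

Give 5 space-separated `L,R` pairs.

Round 1 (k=34): L=246 R=47
Round 2 (k=47): L=47 R=94
Round 3 (k=18): L=94 R=140
Round 4 (k=3): L=140 R=245
Round 5 (k=36): L=245 R=247

Answer: 246,47 47,94 94,140 140,245 245,247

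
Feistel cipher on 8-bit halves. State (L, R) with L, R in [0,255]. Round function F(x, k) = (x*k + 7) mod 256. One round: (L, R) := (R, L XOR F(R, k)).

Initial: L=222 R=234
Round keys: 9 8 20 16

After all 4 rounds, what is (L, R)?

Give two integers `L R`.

Answer: 52 82

Derivation:
Round 1 (k=9): L=234 R=159
Round 2 (k=8): L=159 R=21
Round 3 (k=20): L=21 R=52
Round 4 (k=16): L=52 R=82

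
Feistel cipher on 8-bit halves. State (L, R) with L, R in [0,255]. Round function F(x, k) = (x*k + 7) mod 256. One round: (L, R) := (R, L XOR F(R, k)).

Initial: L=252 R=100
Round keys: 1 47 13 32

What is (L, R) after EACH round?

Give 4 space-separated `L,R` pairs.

Round 1 (k=1): L=100 R=151
Round 2 (k=47): L=151 R=164
Round 3 (k=13): L=164 R=204
Round 4 (k=32): L=204 R=35

Answer: 100,151 151,164 164,204 204,35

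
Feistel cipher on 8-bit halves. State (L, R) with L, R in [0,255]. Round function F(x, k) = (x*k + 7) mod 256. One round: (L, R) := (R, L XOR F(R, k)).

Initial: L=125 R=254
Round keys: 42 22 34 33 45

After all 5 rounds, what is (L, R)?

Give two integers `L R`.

Round 1 (k=42): L=254 R=206
Round 2 (k=22): L=206 R=69
Round 3 (k=34): L=69 R=255
Round 4 (k=33): L=255 R=163
Round 5 (k=45): L=163 R=81

Answer: 163 81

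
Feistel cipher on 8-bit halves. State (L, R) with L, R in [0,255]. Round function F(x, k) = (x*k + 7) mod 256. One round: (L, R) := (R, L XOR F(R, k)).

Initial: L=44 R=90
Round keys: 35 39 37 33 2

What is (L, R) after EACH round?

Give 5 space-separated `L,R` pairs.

Round 1 (k=35): L=90 R=121
Round 2 (k=39): L=121 R=44
Round 3 (k=37): L=44 R=26
Round 4 (k=33): L=26 R=77
Round 5 (k=2): L=77 R=187

Answer: 90,121 121,44 44,26 26,77 77,187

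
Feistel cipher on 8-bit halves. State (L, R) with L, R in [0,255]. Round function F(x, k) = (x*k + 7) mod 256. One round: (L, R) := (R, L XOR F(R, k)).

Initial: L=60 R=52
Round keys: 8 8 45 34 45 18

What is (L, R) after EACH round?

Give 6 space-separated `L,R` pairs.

Answer: 52,155 155,235 235,205 205,170 170,36 36,37

Derivation:
Round 1 (k=8): L=52 R=155
Round 2 (k=8): L=155 R=235
Round 3 (k=45): L=235 R=205
Round 4 (k=34): L=205 R=170
Round 5 (k=45): L=170 R=36
Round 6 (k=18): L=36 R=37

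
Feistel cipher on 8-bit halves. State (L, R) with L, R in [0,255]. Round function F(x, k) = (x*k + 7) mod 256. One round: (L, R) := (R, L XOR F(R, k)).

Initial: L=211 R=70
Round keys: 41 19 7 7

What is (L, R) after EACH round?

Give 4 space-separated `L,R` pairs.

Round 1 (k=41): L=70 R=238
Round 2 (k=19): L=238 R=247
Round 3 (k=7): L=247 R=38
Round 4 (k=7): L=38 R=230

Answer: 70,238 238,247 247,38 38,230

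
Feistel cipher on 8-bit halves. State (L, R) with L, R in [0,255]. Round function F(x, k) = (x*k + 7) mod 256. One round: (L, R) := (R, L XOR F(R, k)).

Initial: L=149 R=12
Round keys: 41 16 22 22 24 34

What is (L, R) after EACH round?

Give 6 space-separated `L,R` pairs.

Answer: 12,102 102,107 107,95 95,90 90,40 40,13

Derivation:
Round 1 (k=41): L=12 R=102
Round 2 (k=16): L=102 R=107
Round 3 (k=22): L=107 R=95
Round 4 (k=22): L=95 R=90
Round 5 (k=24): L=90 R=40
Round 6 (k=34): L=40 R=13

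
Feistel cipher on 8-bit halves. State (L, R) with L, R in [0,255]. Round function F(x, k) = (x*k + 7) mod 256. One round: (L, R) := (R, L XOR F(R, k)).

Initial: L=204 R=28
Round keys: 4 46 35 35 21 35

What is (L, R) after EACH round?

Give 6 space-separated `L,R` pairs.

Answer: 28,187 187,189 189,101 101,107 107,171 171,3

Derivation:
Round 1 (k=4): L=28 R=187
Round 2 (k=46): L=187 R=189
Round 3 (k=35): L=189 R=101
Round 4 (k=35): L=101 R=107
Round 5 (k=21): L=107 R=171
Round 6 (k=35): L=171 R=3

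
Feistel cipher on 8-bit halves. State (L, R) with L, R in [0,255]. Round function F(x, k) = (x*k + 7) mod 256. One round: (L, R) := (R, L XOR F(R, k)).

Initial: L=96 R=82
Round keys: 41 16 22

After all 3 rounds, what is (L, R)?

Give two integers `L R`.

Round 1 (k=41): L=82 R=73
Round 2 (k=16): L=73 R=197
Round 3 (k=22): L=197 R=188

Answer: 197 188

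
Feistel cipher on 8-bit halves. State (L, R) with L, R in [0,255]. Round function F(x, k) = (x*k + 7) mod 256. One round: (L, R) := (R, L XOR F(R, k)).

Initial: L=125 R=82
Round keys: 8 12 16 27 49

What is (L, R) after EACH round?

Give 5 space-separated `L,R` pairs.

Round 1 (k=8): L=82 R=234
Round 2 (k=12): L=234 R=173
Round 3 (k=16): L=173 R=61
Round 4 (k=27): L=61 R=219
Round 5 (k=49): L=219 R=207

Answer: 82,234 234,173 173,61 61,219 219,207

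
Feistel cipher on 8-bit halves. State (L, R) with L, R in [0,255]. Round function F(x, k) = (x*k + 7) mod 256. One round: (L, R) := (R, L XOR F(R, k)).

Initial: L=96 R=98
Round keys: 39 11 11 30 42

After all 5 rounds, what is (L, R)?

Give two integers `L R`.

Round 1 (k=39): L=98 R=149
Round 2 (k=11): L=149 R=12
Round 3 (k=11): L=12 R=30
Round 4 (k=30): L=30 R=135
Round 5 (k=42): L=135 R=51

Answer: 135 51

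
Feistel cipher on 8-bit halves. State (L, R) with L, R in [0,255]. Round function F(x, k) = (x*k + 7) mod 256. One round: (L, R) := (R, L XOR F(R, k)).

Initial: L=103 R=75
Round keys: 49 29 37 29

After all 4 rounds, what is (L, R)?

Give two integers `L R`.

Round 1 (k=49): L=75 R=5
Round 2 (k=29): L=5 R=211
Round 3 (k=37): L=211 R=131
Round 4 (k=29): L=131 R=13

Answer: 131 13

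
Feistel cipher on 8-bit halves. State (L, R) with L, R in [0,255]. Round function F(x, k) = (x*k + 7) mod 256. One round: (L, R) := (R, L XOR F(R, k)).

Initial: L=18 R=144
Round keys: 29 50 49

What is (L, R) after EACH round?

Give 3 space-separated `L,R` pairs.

Answer: 144,69 69,17 17,13

Derivation:
Round 1 (k=29): L=144 R=69
Round 2 (k=50): L=69 R=17
Round 3 (k=49): L=17 R=13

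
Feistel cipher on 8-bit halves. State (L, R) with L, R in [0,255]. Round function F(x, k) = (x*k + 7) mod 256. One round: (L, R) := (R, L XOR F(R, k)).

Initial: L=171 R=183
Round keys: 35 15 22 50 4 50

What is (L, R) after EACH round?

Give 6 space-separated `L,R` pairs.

Answer: 183,167 167,103 103,70 70,212 212,17 17,141

Derivation:
Round 1 (k=35): L=183 R=167
Round 2 (k=15): L=167 R=103
Round 3 (k=22): L=103 R=70
Round 4 (k=50): L=70 R=212
Round 5 (k=4): L=212 R=17
Round 6 (k=50): L=17 R=141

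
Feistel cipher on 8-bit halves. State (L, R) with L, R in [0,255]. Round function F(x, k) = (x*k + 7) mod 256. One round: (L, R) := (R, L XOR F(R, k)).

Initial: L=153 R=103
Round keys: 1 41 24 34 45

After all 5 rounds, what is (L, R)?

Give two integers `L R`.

Round 1 (k=1): L=103 R=247
Round 2 (k=41): L=247 R=241
Round 3 (k=24): L=241 R=104
Round 4 (k=34): L=104 R=38
Round 5 (k=45): L=38 R=221

Answer: 38 221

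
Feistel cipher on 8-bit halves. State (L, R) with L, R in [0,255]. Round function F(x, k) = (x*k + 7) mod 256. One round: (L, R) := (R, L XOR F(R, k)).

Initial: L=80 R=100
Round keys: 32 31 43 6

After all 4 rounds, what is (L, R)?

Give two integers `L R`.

Round 1 (k=32): L=100 R=215
Round 2 (k=31): L=215 R=116
Round 3 (k=43): L=116 R=84
Round 4 (k=6): L=84 R=139

Answer: 84 139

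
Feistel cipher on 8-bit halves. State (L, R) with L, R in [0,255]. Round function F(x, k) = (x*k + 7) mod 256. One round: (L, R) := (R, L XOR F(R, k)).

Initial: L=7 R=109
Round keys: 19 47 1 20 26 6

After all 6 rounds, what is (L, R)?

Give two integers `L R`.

Answer: 4 47

Derivation:
Round 1 (k=19): L=109 R=25
Round 2 (k=47): L=25 R=243
Round 3 (k=1): L=243 R=227
Round 4 (k=20): L=227 R=48
Round 5 (k=26): L=48 R=4
Round 6 (k=6): L=4 R=47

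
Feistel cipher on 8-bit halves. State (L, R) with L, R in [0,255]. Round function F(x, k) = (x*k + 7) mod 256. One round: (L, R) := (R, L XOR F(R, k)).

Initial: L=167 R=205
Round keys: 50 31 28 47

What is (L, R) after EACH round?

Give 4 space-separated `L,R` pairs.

Answer: 205,182 182,220 220,161 161,74

Derivation:
Round 1 (k=50): L=205 R=182
Round 2 (k=31): L=182 R=220
Round 3 (k=28): L=220 R=161
Round 4 (k=47): L=161 R=74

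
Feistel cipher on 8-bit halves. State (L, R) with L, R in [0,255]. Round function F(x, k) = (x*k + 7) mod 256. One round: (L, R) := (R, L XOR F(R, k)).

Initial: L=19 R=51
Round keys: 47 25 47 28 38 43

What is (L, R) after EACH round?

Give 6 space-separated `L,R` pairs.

Round 1 (k=47): L=51 R=119
Round 2 (k=25): L=119 R=149
Round 3 (k=47): L=149 R=21
Round 4 (k=28): L=21 R=198
Round 5 (k=38): L=198 R=126
Round 6 (k=43): L=126 R=247

Answer: 51,119 119,149 149,21 21,198 198,126 126,247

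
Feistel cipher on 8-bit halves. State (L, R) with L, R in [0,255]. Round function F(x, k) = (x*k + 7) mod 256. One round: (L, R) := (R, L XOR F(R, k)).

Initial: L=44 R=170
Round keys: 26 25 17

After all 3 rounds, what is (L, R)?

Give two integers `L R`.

Round 1 (k=26): L=170 R=103
Round 2 (k=25): L=103 R=188
Round 3 (k=17): L=188 R=228

Answer: 188 228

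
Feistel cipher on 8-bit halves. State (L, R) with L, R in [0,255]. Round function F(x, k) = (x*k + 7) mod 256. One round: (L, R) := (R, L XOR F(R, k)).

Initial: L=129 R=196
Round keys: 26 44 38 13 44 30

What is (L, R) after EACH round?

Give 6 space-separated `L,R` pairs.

Answer: 196,110 110,43 43,7 7,73 73,148 148,22

Derivation:
Round 1 (k=26): L=196 R=110
Round 2 (k=44): L=110 R=43
Round 3 (k=38): L=43 R=7
Round 4 (k=13): L=7 R=73
Round 5 (k=44): L=73 R=148
Round 6 (k=30): L=148 R=22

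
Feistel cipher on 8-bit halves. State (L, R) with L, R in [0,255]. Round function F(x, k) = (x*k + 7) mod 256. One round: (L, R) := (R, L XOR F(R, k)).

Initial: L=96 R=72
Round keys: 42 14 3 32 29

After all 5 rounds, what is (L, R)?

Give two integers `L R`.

Round 1 (k=42): L=72 R=183
Round 2 (k=14): L=183 R=65
Round 3 (k=3): L=65 R=125
Round 4 (k=32): L=125 R=230
Round 5 (k=29): L=230 R=104

Answer: 230 104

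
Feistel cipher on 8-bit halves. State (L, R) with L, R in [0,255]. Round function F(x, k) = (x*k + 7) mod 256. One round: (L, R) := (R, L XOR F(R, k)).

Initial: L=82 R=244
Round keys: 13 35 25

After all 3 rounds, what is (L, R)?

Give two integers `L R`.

Round 1 (k=13): L=244 R=57
Round 2 (k=35): L=57 R=38
Round 3 (k=25): L=38 R=132

Answer: 38 132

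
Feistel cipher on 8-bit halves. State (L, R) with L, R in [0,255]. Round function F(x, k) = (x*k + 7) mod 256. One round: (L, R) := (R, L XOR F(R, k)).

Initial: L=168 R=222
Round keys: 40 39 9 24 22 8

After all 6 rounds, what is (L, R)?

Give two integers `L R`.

Answer: 7 214

Derivation:
Round 1 (k=40): L=222 R=31
Round 2 (k=39): L=31 R=30
Round 3 (k=9): L=30 R=10
Round 4 (k=24): L=10 R=233
Round 5 (k=22): L=233 R=7
Round 6 (k=8): L=7 R=214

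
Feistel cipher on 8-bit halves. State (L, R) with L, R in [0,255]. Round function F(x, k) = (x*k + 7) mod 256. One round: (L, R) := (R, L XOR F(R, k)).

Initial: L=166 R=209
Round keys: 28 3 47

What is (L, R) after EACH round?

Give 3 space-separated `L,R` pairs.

Round 1 (k=28): L=209 R=69
Round 2 (k=3): L=69 R=7
Round 3 (k=47): L=7 R=21

Answer: 209,69 69,7 7,21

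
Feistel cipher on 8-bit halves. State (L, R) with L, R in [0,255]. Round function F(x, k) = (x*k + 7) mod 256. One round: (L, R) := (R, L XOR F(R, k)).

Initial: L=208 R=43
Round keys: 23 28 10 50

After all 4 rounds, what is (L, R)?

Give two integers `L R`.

Answer: 43 241

Derivation:
Round 1 (k=23): L=43 R=52
Round 2 (k=28): L=52 R=156
Round 3 (k=10): L=156 R=43
Round 4 (k=50): L=43 R=241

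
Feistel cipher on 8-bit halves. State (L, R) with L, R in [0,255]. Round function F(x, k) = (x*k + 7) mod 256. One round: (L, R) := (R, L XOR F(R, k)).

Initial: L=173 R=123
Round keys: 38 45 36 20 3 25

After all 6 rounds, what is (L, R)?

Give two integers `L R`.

Round 1 (k=38): L=123 R=228
Round 2 (k=45): L=228 R=96
Round 3 (k=36): L=96 R=99
Round 4 (k=20): L=99 R=163
Round 5 (k=3): L=163 R=147
Round 6 (k=25): L=147 R=193

Answer: 147 193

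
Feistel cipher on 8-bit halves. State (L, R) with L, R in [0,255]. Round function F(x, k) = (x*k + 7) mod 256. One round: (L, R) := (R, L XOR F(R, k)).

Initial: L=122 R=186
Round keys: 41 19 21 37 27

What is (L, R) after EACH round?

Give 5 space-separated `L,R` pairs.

Answer: 186,171 171,2 2,154 154,75 75,106

Derivation:
Round 1 (k=41): L=186 R=171
Round 2 (k=19): L=171 R=2
Round 3 (k=21): L=2 R=154
Round 4 (k=37): L=154 R=75
Round 5 (k=27): L=75 R=106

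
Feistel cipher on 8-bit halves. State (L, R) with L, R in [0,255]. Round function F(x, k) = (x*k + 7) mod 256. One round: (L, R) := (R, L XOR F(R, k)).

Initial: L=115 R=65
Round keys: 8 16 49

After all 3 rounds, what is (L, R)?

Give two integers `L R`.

Answer: 134 209

Derivation:
Round 1 (k=8): L=65 R=124
Round 2 (k=16): L=124 R=134
Round 3 (k=49): L=134 R=209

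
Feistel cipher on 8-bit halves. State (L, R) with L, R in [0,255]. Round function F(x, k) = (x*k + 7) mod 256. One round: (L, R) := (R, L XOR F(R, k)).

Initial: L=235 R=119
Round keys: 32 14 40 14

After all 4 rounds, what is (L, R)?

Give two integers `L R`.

Answer: 203 249

Derivation:
Round 1 (k=32): L=119 R=12
Round 2 (k=14): L=12 R=216
Round 3 (k=40): L=216 R=203
Round 4 (k=14): L=203 R=249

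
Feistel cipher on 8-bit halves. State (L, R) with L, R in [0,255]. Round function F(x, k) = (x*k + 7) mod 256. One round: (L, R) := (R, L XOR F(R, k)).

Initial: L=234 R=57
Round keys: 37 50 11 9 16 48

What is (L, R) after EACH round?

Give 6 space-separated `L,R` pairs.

Answer: 57,174 174,58 58,43 43,176 176,44 44,247

Derivation:
Round 1 (k=37): L=57 R=174
Round 2 (k=50): L=174 R=58
Round 3 (k=11): L=58 R=43
Round 4 (k=9): L=43 R=176
Round 5 (k=16): L=176 R=44
Round 6 (k=48): L=44 R=247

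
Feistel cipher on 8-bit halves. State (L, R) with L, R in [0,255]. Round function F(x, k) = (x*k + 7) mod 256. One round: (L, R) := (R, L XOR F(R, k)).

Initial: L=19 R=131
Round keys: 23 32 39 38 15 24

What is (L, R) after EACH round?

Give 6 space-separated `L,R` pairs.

Answer: 131,223 223,100 100,156 156,75 75,240 240,204

Derivation:
Round 1 (k=23): L=131 R=223
Round 2 (k=32): L=223 R=100
Round 3 (k=39): L=100 R=156
Round 4 (k=38): L=156 R=75
Round 5 (k=15): L=75 R=240
Round 6 (k=24): L=240 R=204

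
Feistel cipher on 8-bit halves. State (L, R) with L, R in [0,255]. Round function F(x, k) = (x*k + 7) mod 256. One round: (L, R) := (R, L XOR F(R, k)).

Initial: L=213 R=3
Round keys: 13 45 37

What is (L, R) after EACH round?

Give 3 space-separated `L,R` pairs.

Round 1 (k=13): L=3 R=251
Round 2 (k=45): L=251 R=37
Round 3 (k=37): L=37 R=155

Answer: 3,251 251,37 37,155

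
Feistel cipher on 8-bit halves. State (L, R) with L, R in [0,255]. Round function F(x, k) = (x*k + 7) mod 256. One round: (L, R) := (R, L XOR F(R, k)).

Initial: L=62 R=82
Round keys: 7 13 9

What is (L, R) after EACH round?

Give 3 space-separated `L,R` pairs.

Round 1 (k=7): L=82 R=123
Round 2 (k=13): L=123 R=20
Round 3 (k=9): L=20 R=192

Answer: 82,123 123,20 20,192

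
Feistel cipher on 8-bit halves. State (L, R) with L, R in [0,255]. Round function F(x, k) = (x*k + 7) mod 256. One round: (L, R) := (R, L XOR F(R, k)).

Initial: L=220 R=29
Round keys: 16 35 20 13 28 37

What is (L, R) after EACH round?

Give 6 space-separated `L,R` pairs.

Round 1 (k=16): L=29 R=11
Round 2 (k=35): L=11 R=149
Round 3 (k=20): L=149 R=160
Round 4 (k=13): L=160 R=178
Round 5 (k=28): L=178 R=223
Round 6 (k=37): L=223 R=240

Answer: 29,11 11,149 149,160 160,178 178,223 223,240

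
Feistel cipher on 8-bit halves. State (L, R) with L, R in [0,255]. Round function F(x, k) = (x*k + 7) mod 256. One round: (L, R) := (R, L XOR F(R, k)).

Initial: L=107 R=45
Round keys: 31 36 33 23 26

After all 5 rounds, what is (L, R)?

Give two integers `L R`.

Answer: 205 197

Derivation:
Round 1 (k=31): L=45 R=17
Round 2 (k=36): L=17 R=70
Round 3 (k=33): L=70 R=28
Round 4 (k=23): L=28 R=205
Round 5 (k=26): L=205 R=197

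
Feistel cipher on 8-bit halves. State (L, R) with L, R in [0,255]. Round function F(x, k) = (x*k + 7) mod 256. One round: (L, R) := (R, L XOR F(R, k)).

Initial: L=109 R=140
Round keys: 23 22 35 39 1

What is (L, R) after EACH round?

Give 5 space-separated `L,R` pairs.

Answer: 140,246 246,167 167,42 42,202 202,251

Derivation:
Round 1 (k=23): L=140 R=246
Round 2 (k=22): L=246 R=167
Round 3 (k=35): L=167 R=42
Round 4 (k=39): L=42 R=202
Round 5 (k=1): L=202 R=251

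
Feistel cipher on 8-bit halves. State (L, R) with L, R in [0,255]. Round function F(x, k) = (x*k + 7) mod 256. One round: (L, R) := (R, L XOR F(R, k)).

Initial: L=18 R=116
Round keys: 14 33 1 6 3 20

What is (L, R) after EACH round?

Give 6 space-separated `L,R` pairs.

Round 1 (k=14): L=116 R=77
Round 2 (k=33): L=77 R=128
Round 3 (k=1): L=128 R=202
Round 4 (k=6): L=202 R=67
Round 5 (k=3): L=67 R=26
Round 6 (k=20): L=26 R=76

Answer: 116,77 77,128 128,202 202,67 67,26 26,76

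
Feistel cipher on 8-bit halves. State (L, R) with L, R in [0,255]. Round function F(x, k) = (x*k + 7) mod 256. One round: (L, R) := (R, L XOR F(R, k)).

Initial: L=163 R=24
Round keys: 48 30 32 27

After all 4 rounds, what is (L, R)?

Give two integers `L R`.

Round 1 (k=48): L=24 R=36
Round 2 (k=30): L=36 R=39
Round 3 (k=32): L=39 R=195
Round 4 (k=27): L=195 R=191

Answer: 195 191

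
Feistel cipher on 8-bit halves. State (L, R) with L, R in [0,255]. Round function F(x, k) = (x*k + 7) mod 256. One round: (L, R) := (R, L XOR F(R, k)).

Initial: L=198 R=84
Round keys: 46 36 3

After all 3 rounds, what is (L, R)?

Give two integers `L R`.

Round 1 (k=46): L=84 R=217
Round 2 (k=36): L=217 R=223
Round 3 (k=3): L=223 R=125

Answer: 223 125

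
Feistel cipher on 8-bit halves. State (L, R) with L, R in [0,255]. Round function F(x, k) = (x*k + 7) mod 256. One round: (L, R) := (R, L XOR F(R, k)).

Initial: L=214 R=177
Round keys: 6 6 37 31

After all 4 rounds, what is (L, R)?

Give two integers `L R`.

Answer: 68 27

Derivation:
Round 1 (k=6): L=177 R=251
Round 2 (k=6): L=251 R=88
Round 3 (k=37): L=88 R=68
Round 4 (k=31): L=68 R=27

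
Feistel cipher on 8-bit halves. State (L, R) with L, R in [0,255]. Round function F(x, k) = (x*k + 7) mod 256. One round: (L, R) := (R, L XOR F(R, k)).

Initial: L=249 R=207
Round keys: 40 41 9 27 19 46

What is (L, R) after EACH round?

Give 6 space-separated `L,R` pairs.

Round 1 (k=40): L=207 R=166
Round 2 (k=41): L=166 R=82
Round 3 (k=9): L=82 R=79
Round 4 (k=27): L=79 R=14
Round 5 (k=19): L=14 R=94
Round 6 (k=46): L=94 R=229

Answer: 207,166 166,82 82,79 79,14 14,94 94,229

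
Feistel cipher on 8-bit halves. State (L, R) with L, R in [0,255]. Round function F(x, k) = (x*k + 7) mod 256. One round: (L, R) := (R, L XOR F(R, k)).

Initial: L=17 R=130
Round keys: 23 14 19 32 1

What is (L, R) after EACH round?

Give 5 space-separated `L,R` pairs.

Round 1 (k=23): L=130 R=164
Round 2 (k=14): L=164 R=125
Round 3 (k=19): L=125 R=234
Round 4 (k=32): L=234 R=58
Round 5 (k=1): L=58 R=171

Answer: 130,164 164,125 125,234 234,58 58,171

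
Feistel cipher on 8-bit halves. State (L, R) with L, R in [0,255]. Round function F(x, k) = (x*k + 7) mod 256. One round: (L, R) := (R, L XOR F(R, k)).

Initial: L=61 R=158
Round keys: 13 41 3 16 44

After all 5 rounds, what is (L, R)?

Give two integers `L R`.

Round 1 (k=13): L=158 R=48
Round 2 (k=41): L=48 R=41
Round 3 (k=3): L=41 R=178
Round 4 (k=16): L=178 R=14
Round 5 (k=44): L=14 R=221

Answer: 14 221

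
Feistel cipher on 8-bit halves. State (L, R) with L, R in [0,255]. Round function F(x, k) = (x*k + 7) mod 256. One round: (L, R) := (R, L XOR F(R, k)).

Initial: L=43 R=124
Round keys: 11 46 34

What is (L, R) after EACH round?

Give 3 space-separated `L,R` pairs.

Answer: 124,112 112,91 91,109

Derivation:
Round 1 (k=11): L=124 R=112
Round 2 (k=46): L=112 R=91
Round 3 (k=34): L=91 R=109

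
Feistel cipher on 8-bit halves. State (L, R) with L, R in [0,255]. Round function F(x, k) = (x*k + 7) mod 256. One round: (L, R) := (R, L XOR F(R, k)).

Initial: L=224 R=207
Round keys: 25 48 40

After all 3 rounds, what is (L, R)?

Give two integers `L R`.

Round 1 (k=25): L=207 R=222
Round 2 (k=48): L=222 R=104
Round 3 (k=40): L=104 R=153

Answer: 104 153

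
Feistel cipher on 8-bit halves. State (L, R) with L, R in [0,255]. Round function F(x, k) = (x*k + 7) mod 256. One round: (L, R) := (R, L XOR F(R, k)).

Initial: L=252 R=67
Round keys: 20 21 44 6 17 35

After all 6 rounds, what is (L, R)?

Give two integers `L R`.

Round 1 (k=20): L=67 R=191
Round 2 (k=21): L=191 R=241
Round 3 (k=44): L=241 R=204
Round 4 (k=6): L=204 R=62
Round 5 (k=17): L=62 R=233
Round 6 (k=35): L=233 R=220

Answer: 233 220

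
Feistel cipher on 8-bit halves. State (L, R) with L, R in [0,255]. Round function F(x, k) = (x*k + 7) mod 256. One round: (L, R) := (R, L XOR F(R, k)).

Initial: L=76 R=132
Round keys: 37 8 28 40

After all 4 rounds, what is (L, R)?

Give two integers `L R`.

Round 1 (k=37): L=132 R=87
Round 2 (k=8): L=87 R=59
Round 3 (k=28): L=59 R=44
Round 4 (k=40): L=44 R=220

Answer: 44 220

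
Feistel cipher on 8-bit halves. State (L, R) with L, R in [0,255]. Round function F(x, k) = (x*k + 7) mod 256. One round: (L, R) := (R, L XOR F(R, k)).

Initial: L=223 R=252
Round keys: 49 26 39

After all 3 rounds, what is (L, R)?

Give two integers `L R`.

Answer: 35 192

Derivation:
Round 1 (k=49): L=252 R=156
Round 2 (k=26): L=156 R=35
Round 3 (k=39): L=35 R=192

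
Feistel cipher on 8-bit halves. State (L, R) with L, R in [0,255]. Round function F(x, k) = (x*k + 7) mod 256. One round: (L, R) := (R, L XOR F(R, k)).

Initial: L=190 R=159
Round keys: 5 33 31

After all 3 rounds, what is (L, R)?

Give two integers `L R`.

Answer: 188 87

Derivation:
Round 1 (k=5): L=159 R=156
Round 2 (k=33): L=156 R=188
Round 3 (k=31): L=188 R=87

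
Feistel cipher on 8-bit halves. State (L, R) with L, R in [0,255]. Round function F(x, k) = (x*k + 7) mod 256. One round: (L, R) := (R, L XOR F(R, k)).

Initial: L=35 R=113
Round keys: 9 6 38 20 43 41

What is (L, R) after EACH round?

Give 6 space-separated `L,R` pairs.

Round 1 (k=9): L=113 R=35
Round 2 (k=6): L=35 R=168
Round 3 (k=38): L=168 R=212
Round 4 (k=20): L=212 R=63
Round 5 (k=43): L=63 R=72
Round 6 (k=41): L=72 R=176

Answer: 113,35 35,168 168,212 212,63 63,72 72,176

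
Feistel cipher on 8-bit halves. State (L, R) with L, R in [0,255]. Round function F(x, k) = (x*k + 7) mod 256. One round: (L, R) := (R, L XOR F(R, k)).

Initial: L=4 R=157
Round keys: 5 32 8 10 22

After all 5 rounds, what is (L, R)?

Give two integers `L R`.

Round 1 (k=5): L=157 R=28
Round 2 (k=32): L=28 R=26
Round 3 (k=8): L=26 R=203
Round 4 (k=10): L=203 R=239
Round 5 (k=22): L=239 R=90

Answer: 239 90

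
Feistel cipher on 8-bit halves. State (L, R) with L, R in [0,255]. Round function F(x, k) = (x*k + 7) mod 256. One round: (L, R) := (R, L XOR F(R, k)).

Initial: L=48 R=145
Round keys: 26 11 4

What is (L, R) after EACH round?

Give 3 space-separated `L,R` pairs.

Answer: 145,241 241,243 243,34

Derivation:
Round 1 (k=26): L=145 R=241
Round 2 (k=11): L=241 R=243
Round 3 (k=4): L=243 R=34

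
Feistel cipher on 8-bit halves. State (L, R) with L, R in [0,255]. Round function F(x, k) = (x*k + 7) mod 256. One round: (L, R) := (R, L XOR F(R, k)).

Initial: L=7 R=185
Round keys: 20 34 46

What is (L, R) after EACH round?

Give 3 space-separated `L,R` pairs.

Round 1 (k=20): L=185 R=124
Round 2 (k=34): L=124 R=198
Round 3 (k=46): L=198 R=231

Answer: 185,124 124,198 198,231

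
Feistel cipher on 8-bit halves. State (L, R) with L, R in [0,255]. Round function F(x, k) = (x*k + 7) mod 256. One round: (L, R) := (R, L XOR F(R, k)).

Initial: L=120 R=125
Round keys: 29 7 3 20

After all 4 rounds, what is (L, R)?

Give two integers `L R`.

Round 1 (k=29): L=125 R=72
Round 2 (k=7): L=72 R=130
Round 3 (k=3): L=130 R=197
Round 4 (k=20): L=197 R=233

Answer: 197 233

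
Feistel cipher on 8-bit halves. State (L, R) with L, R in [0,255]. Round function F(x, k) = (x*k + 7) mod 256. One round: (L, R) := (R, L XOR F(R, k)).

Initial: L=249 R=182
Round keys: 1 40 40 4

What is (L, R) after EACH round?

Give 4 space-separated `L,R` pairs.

Round 1 (k=1): L=182 R=68
Round 2 (k=40): L=68 R=17
Round 3 (k=40): L=17 R=235
Round 4 (k=4): L=235 R=162

Answer: 182,68 68,17 17,235 235,162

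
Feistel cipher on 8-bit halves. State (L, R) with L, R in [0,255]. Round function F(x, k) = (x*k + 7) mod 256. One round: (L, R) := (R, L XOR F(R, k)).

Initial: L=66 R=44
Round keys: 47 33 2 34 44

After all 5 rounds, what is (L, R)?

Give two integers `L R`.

Round 1 (k=47): L=44 R=89
Round 2 (k=33): L=89 R=172
Round 3 (k=2): L=172 R=6
Round 4 (k=34): L=6 R=127
Round 5 (k=44): L=127 R=221

Answer: 127 221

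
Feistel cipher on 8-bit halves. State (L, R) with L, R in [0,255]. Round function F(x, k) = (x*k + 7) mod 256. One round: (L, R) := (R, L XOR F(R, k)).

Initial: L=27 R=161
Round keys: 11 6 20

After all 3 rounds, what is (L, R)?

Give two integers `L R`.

Answer: 220 222

Derivation:
Round 1 (k=11): L=161 R=233
Round 2 (k=6): L=233 R=220
Round 3 (k=20): L=220 R=222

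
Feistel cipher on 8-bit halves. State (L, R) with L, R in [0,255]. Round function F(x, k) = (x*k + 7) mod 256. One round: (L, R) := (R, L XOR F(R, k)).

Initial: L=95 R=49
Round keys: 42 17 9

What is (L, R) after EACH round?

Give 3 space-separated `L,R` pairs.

Round 1 (k=42): L=49 R=78
Round 2 (k=17): L=78 R=4
Round 3 (k=9): L=4 R=101

Answer: 49,78 78,4 4,101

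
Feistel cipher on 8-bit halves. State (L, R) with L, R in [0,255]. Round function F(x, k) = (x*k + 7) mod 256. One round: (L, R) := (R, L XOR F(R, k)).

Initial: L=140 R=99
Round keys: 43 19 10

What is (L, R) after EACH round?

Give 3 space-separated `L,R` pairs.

Answer: 99,36 36,208 208,3

Derivation:
Round 1 (k=43): L=99 R=36
Round 2 (k=19): L=36 R=208
Round 3 (k=10): L=208 R=3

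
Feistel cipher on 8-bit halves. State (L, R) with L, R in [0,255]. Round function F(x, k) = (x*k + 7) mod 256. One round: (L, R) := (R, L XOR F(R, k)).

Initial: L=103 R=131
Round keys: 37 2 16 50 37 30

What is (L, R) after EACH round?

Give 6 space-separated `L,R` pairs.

Round 1 (k=37): L=131 R=145
Round 2 (k=2): L=145 R=170
Round 3 (k=16): L=170 R=54
Round 4 (k=50): L=54 R=57
Round 5 (k=37): L=57 R=114
Round 6 (k=30): L=114 R=90

Answer: 131,145 145,170 170,54 54,57 57,114 114,90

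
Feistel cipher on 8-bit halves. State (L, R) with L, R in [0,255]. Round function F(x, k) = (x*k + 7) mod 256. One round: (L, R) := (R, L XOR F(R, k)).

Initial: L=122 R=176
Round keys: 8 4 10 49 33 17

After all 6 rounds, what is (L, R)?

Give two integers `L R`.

Round 1 (k=8): L=176 R=253
Round 2 (k=4): L=253 R=75
Round 3 (k=10): L=75 R=8
Round 4 (k=49): L=8 R=196
Round 5 (k=33): L=196 R=67
Round 6 (k=17): L=67 R=190

Answer: 67 190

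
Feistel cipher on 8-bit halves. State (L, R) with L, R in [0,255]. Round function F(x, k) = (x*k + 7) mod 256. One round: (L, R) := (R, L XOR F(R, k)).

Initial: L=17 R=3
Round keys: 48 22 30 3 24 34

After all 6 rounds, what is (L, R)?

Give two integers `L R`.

Round 1 (k=48): L=3 R=134
Round 2 (k=22): L=134 R=136
Round 3 (k=30): L=136 R=113
Round 4 (k=3): L=113 R=210
Round 5 (k=24): L=210 R=198
Round 6 (k=34): L=198 R=129

Answer: 198 129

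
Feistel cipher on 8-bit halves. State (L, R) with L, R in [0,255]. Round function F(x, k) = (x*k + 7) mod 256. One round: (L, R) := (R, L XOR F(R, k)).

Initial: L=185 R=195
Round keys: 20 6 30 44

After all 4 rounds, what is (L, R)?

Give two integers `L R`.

Round 1 (k=20): L=195 R=250
Round 2 (k=6): L=250 R=32
Round 3 (k=30): L=32 R=61
Round 4 (k=44): L=61 R=163

Answer: 61 163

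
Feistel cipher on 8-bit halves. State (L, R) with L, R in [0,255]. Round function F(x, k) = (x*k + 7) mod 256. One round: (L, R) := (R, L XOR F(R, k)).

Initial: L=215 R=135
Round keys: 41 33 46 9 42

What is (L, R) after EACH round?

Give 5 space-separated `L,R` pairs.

Answer: 135,113 113,31 31,232 232,48 48,15

Derivation:
Round 1 (k=41): L=135 R=113
Round 2 (k=33): L=113 R=31
Round 3 (k=46): L=31 R=232
Round 4 (k=9): L=232 R=48
Round 5 (k=42): L=48 R=15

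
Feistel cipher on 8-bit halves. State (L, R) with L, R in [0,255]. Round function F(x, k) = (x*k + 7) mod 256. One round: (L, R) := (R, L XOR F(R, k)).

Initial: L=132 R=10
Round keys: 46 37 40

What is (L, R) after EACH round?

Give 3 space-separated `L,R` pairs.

Answer: 10,87 87,144 144,208

Derivation:
Round 1 (k=46): L=10 R=87
Round 2 (k=37): L=87 R=144
Round 3 (k=40): L=144 R=208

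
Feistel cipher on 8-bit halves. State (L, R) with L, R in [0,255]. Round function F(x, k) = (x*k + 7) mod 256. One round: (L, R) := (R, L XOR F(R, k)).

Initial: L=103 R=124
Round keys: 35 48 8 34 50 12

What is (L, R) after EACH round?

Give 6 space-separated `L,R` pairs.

Round 1 (k=35): L=124 R=156
Round 2 (k=48): L=156 R=59
Round 3 (k=8): L=59 R=67
Round 4 (k=34): L=67 R=214
Round 5 (k=50): L=214 R=144
Round 6 (k=12): L=144 R=17

Answer: 124,156 156,59 59,67 67,214 214,144 144,17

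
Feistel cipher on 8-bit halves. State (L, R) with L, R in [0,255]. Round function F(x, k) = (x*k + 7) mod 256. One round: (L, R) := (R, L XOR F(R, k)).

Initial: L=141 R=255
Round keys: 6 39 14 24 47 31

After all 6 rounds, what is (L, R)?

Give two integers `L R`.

Answer: 223 99

Derivation:
Round 1 (k=6): L=255 R=140
Round 2 (k=39): L=140 R=164
Round 3 (k=14): L=164 R=115
Round 4 (k=24): L=115 R=107
Round 5 (k=47): L=107 R=223
Round 6 (k=31): L=223 R=99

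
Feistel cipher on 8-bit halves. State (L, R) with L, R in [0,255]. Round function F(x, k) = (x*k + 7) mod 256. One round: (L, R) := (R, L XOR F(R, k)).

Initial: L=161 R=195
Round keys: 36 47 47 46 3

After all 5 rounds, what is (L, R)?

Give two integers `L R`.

Round 1 (k=36): L=195 R=210
Round 2 (k=47): L=210 R=86
Round 3 (k=47): L=86 R=3
Round 4 (k=46): L=3 R=199
Round 5 (k=3): L=199 R=95

Answer: 199 95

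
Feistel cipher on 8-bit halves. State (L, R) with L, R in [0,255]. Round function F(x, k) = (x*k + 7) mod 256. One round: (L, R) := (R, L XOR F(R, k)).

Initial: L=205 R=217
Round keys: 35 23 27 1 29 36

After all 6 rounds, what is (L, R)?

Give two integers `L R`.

Round 1 (k=35): L=217 R=127
Round 2 (k=23): L=127 R=169
Round 3 (k=27): L=169 R=165
Round 4 (k=1): L=165 R=5
Round 5 (k=29): L=5 R=61
Round 6 (k=36): L=61 R=158

Answer: 61 158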